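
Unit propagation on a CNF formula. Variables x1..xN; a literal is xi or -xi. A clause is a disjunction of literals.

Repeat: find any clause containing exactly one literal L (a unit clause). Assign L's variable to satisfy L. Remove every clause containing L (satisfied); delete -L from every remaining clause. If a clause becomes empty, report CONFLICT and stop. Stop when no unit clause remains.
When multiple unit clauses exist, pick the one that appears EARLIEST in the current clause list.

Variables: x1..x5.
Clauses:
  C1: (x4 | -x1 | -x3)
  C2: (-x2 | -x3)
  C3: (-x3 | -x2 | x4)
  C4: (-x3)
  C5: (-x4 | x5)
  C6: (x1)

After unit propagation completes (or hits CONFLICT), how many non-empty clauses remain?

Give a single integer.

unit clause [-3] forces x3=F; simplify:
  satisfied 4 clause(s); 2 remain; assigned so far: [3]
unit clause [1] forces x1=T; simplify:
  satisfied 1 clause(s); 1 remain; assigned so far: [1, 3]

Answer: 1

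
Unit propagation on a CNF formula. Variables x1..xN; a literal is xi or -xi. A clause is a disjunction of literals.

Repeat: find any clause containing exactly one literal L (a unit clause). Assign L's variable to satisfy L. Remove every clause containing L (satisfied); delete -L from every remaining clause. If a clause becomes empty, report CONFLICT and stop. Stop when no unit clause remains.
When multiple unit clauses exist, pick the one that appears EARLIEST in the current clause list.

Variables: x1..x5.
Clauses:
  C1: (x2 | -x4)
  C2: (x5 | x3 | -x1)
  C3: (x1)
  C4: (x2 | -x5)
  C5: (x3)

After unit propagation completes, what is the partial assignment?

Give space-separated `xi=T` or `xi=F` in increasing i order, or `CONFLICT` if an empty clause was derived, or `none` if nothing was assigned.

unit clause [1] forces x1=T; simplify:
  drop -1 from [5, 3, -1] -> [5, 3]
  satisfied 1 clause(s); 4 remain; assigned so far: [1]
unit clause [3] forces x3=T; simplify:
  satisfied 2 clause(s); 2 remain; assigned so far: [1, 3]

Answer: x1=T x3=T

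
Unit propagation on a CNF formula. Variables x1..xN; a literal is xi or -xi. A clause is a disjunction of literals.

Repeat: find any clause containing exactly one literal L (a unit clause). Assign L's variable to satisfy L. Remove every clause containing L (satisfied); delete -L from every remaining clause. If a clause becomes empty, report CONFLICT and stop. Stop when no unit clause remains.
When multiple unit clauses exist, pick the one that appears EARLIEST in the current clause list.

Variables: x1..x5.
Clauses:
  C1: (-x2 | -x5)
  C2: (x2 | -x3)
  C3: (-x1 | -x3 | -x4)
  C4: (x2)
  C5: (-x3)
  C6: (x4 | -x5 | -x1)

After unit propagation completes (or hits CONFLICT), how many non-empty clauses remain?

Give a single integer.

Answer: 0

Derivation:
unit clause [2] forces x2=T; simplify:
  drop -2 from [-2, -5] -> [-5]
  satisfied 2 clause(s); 4 remain; assigned so far: [2]
unit clause [-5] forces x5=F; simplify:
  satisfied 2 clause(s); 2 remain; assigned so far: [2, 5]
unit clause [-3] forces x3=F; simplify:
  satisfied 2 clause(s); 0 remain; assigned so far: [2, 3, 5]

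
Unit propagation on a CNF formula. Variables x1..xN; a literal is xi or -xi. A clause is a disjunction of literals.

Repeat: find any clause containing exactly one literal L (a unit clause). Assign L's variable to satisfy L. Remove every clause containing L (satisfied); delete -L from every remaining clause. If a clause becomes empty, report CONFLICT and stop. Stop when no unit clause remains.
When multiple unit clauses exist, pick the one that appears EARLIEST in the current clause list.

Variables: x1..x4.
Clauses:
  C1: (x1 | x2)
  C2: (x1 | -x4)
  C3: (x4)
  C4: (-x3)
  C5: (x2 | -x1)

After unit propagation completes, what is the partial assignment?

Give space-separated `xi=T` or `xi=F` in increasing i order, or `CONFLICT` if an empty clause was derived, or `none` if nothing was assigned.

Answer: x1=T x2=T x3=F x4=T

Derivation:
unit clause [4] forces x4=T; simplify:
  drop -4 from [1, -4] -> [1]
  satisfied 1 clause(s); 4 remain; assigned so far: [4]
unit clause [1] forces x1=T; simplify:
  drop -1 from [2, -1] -> [2]
  satisfied 2 clause(s); 2 remain; assigned so far: [1, 4]
unit clause [-3] forces x3=F; simplify:
  satisfied 1 clause(s); 1 remain; assigned so far: [1, 3, 4]
unit clause [2] forces x2=T; simplify:
  satisfied 1 clause(s); 0 remain; assigned so far: [1, 2, 3, 4]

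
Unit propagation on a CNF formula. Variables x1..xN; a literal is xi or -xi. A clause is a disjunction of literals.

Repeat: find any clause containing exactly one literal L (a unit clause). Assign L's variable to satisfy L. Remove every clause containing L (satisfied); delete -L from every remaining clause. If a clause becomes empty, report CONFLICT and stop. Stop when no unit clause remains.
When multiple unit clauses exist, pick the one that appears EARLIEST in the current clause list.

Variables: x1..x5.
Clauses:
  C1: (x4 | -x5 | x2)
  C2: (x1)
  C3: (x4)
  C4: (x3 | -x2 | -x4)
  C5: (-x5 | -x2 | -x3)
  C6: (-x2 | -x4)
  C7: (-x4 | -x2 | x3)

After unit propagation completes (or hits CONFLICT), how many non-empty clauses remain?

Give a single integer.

Answer: 0

Derivation:
unit clause [1] forces x1=T; simplify:
  satisfied 1 clause(s); 6 remain; assigned so far: [1]
unit clause [4] forces x4=T; simplify:
  drop -4 from [3, -2, -4] -> [3, -2]
  drop -4 from [-2, -4] -> [-2]
  drop -4 from [-4, -2, 3] -> [-2, 3]
  satisfied 2 clause(s); 4 remain; assigned so far: [1, 4]
unit clause [-2] forces x2=F; simplify:
  satisfied 4 clause(s); 0 remain; assigned so far: [1, 2, 4]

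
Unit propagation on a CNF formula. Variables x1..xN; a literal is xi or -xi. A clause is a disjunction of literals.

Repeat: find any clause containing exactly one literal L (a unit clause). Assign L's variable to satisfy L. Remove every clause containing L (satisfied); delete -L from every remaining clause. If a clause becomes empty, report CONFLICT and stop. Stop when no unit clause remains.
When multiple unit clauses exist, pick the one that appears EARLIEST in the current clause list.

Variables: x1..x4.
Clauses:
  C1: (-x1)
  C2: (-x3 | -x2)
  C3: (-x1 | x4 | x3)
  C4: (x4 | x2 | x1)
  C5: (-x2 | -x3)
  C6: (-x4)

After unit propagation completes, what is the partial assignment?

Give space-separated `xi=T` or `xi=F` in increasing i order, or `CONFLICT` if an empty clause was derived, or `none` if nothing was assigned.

unit clause [-1] forces x1=F; simplify:
  drop 1 from [4, 2, 1] -> [4, 2]
  satisfied 2 clause(s); 4 remain; assigned so far: [1]
unit clause [-4] forces x4=F; simplify:
  drop 4 from [4, 2] -> [2]
  satisfied 1 clause(s); 3 remain; assigned so far: [1, 4]
unit clause [2] forces x2=T; simplify:
  drop -2 from [-3, -2] -> [-3]
  drop -2 from [-2, -3] -> [-3]
  satisfied 1 clause(s); 2 remain; assigned so far: [1, 2, 4]
unit clause [-3] forces x3=F; simplify:
  satisfied 2 clause(s); 0 remain; assigned so far: [1, 2, 3, 4]

Answer: x1=F x2=T x3=F x4=F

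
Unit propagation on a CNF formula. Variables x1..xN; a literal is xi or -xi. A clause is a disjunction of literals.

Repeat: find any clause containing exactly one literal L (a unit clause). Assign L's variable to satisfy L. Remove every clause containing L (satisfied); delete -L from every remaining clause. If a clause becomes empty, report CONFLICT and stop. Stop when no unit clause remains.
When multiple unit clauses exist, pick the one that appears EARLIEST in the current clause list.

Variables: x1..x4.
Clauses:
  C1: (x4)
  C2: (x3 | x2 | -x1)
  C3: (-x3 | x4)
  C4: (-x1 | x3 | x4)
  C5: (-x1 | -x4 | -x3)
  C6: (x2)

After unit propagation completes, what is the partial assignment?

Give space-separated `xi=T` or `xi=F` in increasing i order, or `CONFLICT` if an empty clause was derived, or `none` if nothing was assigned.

unit clause [4] forces x4=T; simplify:
  drop -4 from [-1, -4, -3] -> [-1, -3]
  satisfied 3 clause(s); 3 remain; assigned so far: [4]
unit clause [2] forces x2=T; simplify:
  satisfied 2 clause(s); 1 remain; assigned so far: [2, 4]

Answer: x2=T x4=T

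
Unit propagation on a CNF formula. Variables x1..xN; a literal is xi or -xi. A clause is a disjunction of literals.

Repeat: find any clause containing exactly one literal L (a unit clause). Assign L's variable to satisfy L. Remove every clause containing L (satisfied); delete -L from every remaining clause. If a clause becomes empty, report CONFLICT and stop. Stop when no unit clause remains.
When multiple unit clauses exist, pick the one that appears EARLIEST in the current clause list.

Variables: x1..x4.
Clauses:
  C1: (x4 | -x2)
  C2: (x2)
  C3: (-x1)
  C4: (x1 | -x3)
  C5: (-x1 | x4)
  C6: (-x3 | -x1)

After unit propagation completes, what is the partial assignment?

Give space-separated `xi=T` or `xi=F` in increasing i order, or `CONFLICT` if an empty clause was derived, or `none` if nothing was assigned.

Answer: x1=F x2=T x3=F x4=T

Derivation:
unit clause [2] forces x2=T; simplify:
  drop -2 from [4, -2] -> [4]
  satisfied 1 clause(s); 5 remain; assigned so far: [2]
unit clause [4] forces x4=T; simplify:
  satisfied 2 clause(s); 3 remain; assigned so far: [2, 4]
unit clause [-1] forces x1=F; simplify:
  drop 1 from [1, -3] -> [-3]
  satisfied 2 clause(s); 1 remain; assigned so far: [1, 2, 4]
unit clause [-3] forces x3=F; simplify:
  satisfied 1 clause(s); 0 remain; assigned so far: [1, 2, 3, 4]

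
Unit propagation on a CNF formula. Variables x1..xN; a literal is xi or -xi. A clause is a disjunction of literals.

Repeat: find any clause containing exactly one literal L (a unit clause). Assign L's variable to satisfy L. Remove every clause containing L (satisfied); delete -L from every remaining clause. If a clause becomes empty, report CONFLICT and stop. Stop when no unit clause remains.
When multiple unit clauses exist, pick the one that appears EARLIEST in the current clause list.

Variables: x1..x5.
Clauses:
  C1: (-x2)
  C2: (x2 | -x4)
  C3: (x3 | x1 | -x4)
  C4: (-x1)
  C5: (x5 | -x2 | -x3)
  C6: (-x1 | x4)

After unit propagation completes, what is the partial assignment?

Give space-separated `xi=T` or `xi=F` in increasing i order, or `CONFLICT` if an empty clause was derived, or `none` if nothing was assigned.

unit clause [-2] forces x2=F; simplify:
  drop 2 from [2, -4] -> [-4]
  satisfied 2 clause(s); 4 remain; assigned so far: [2]
unit clause [-4] forces x4=F; simplify:
  drop 4 from [-1, 4] -> [-1]
  satisfied 2 clause(s); 2 remain; assigned so far: [2, 4]
unit clause [-1] forces x1=F; simplify:
  satisfied 2 clause(s); 0 remain; assigned so far: [1, 2, 4]

Answer: x1=F x2=F x4=F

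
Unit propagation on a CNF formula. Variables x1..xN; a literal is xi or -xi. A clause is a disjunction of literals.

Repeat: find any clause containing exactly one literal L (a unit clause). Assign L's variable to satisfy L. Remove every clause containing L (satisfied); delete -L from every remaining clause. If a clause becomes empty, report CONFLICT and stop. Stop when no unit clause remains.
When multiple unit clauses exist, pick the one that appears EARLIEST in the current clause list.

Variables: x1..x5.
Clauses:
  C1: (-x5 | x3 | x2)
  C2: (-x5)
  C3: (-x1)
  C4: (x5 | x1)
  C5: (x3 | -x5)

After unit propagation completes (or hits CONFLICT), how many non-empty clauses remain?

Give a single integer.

unit clause [-5] forces x5=F; simplify:
  drop 5 from [5, 1] -> [1]
  satisfied 3 clause(s); 2 remain; assigned so far: [5]
unit clause [-1] forces x1=F; simplify:
  drop 1 from [1] -> [] (empty!)
  satisfied 1 clause(s); 1 remain; assigned so far: [1, 5]
CONFLICT (empty clause)

Answer: 0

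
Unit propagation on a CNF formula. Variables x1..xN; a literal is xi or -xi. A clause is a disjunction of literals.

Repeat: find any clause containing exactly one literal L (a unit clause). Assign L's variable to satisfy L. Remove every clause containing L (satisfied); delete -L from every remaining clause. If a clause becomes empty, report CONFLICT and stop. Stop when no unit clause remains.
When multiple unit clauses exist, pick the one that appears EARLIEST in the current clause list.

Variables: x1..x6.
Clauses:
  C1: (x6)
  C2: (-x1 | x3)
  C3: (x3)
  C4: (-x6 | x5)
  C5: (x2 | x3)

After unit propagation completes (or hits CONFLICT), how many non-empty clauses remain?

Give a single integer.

unit clause [6] forces x6=T; simplify:
  drop -6 from [-6, 5] -> [5]
  satisfied 1 clause(s); 4 remain; assigned so far: [6]
unit clause [3] forces x3=T; simplify:
  satisfied 3 clause(s); 1 remain; assigned so far: [3, 6]
unit clause [5] forces x5=T; simplify:
  satisfied 1 clause(s); 0 remain; assigned so far: [3, 5, 6]

Answer: 0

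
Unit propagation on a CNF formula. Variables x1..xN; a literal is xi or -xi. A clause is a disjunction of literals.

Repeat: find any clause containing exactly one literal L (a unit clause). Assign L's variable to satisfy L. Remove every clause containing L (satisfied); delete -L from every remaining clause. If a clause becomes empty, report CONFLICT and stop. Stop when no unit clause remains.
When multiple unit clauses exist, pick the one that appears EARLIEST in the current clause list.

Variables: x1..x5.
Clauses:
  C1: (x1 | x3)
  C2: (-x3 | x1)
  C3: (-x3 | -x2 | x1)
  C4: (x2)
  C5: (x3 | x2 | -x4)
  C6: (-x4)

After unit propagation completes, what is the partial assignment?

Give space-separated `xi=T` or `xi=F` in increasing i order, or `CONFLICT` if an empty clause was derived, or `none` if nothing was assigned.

unit clause [2] forces x2=T; simplify:
  drop -2 from [-3, -2, 1] -> [-3, 1]
  satisfied 2 clause(s); 4 remain; assigned so far: [2]
unit clause [-4] forces x4=F; simplify:
  satisfied 1 clause(s); 3 remain; assigned so far: [2, 4]

Answer: x2=T x4=F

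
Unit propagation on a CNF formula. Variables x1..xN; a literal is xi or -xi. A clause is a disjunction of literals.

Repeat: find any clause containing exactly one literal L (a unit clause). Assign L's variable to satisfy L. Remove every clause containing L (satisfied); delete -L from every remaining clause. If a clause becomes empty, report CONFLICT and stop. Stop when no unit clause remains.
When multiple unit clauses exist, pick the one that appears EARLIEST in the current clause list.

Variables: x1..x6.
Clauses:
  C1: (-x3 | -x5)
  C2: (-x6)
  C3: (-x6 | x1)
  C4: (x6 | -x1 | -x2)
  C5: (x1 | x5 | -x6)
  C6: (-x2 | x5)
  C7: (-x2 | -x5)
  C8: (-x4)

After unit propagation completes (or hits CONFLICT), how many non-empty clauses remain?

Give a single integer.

unit clause [-6] forces x6=F; simplify:
  drop 6 from [6, -1, -2] -> [-1, -2]
  satisfied 3 clause(s); 5 remain; assigned so far: [6]
unit clause [-4] forces x4=F; simplify:
  satisfied 1 clause(s); 4 remain; assigned so far: [4, 6]

Answer: 4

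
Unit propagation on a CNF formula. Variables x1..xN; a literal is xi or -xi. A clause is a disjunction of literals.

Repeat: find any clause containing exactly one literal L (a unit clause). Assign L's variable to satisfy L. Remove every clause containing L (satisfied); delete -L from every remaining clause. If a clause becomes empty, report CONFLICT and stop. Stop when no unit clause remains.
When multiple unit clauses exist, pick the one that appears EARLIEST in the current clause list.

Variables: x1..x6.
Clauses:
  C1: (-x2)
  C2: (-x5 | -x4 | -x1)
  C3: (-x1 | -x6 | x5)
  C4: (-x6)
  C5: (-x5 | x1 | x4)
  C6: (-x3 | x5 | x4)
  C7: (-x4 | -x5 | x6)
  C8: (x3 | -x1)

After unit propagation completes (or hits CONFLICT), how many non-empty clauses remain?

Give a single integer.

unit clause [-2] forces x2=F; simplify:
  satisfied 1 clause(s); 7 remain; assigned so far: [2]
unit clause [-6] forces x6=F; simplify:
  drop 6 from [-4, -5, 6] -> [-4, -5]
  satisfied 2 clause(s); 5 remain; assigned so far: [2, 6]

Answer: 5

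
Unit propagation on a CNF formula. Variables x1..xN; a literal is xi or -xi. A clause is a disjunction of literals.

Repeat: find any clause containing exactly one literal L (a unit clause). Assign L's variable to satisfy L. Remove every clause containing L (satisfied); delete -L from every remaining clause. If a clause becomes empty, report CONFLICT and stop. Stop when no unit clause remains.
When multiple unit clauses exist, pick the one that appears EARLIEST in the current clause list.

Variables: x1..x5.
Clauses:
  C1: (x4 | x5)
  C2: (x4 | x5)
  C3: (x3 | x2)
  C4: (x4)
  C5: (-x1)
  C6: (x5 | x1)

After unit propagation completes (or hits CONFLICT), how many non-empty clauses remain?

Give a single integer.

Answer: 1

Derivation:
unit clause [4] forces x4=T; simplify:
  satisfied 3 clause(s); 3 remain; assigned so far: [4]
unit clause [-1] forces x1=F; simplify:
  drop 1 from [5, 1] -> [5]
  satisfied 1 clause(s); 2 remain; assigned so far: [1, 4]
unit clause [5] forces x5=T; simplify:
  satisfied 1 clause(s); 1 remain; assigned so far: [1, 4, 5]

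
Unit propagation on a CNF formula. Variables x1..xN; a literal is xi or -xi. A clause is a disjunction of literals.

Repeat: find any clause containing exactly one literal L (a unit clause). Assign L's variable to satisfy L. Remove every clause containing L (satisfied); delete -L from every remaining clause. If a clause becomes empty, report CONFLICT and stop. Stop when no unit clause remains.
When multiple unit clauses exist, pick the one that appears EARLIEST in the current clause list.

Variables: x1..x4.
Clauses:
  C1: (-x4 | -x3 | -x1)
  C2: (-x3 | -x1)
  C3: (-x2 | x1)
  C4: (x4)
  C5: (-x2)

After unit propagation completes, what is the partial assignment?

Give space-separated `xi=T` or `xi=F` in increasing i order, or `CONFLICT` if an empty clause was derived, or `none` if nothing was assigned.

unit clause [4] forces x4=T; simplify:
  drop -4 from [-4, -3, -1] -> [-3, -1]
  satisfied 1 clause(s); 4 remain; assigned so far: [4]
unit clause [-2] forces x2=F; simplify:
  satisfied 2 clause(s); 2 remain; assigned so far: [2, 4]

Answer: x2=F x4=T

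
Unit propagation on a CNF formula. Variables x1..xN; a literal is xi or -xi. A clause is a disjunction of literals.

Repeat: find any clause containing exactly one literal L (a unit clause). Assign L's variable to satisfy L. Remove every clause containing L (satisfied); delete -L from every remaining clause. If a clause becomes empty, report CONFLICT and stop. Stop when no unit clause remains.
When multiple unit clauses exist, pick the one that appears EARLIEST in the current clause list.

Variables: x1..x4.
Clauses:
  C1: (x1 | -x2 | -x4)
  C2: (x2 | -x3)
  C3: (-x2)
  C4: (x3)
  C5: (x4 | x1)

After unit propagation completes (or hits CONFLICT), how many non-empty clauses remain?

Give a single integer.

Answer: 1

Derivation:
unit clause [-2] forces x2=F; simplify:
  drop 2 from [2, -3] -> [-3]
  satisfied 2 clause(s); 3 remain; assigned so far: [2]
unit clause [-3] forces x3=F; simplify:
  drop 3 from [3] -> [] (empty!)
  satisfied 1 clause(s); 2 remain; assigned so far: [2, 3]
CONFLICT (empty clause)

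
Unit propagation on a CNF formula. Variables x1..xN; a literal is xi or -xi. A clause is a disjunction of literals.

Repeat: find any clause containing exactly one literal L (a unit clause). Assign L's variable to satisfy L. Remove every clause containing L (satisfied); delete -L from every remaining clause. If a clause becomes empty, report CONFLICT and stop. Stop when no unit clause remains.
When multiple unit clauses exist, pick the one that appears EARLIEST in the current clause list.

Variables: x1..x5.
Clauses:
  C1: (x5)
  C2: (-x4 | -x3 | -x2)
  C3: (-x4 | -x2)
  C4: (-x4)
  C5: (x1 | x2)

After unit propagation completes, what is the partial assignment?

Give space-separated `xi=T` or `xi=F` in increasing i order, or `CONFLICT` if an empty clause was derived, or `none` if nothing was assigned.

Answer: x4=F x5=T

Derivation:
unit clause [5] forces x5=T; simplify:
  satisfied 1 clause(s); 4 remain; assigned so far: [5]
unit clause [-4] forces x4=F; simplify:
  satisfied 3 clause(s); 1 remain; assigned so far: [4, 5]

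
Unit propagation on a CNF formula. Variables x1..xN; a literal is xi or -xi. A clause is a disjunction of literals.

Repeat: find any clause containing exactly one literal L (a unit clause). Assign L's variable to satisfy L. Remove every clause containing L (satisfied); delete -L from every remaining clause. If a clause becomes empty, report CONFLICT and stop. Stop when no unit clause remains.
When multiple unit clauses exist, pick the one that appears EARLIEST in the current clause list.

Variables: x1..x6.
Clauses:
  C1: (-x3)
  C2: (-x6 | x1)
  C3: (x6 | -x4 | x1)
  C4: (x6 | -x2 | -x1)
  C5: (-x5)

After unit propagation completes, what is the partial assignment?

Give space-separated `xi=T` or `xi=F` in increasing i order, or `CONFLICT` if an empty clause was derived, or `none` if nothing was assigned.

unit clause [-3] forces x3=F; simplify:
  satisfied 1 clause(s); 4 remain; assigned so far: [3]
unit clause [-5] forces x5=F; simplify:
  satisfied 1 clause(s); 3 remain; assigned so far: [3, 5]

Answer: x3=F x5=F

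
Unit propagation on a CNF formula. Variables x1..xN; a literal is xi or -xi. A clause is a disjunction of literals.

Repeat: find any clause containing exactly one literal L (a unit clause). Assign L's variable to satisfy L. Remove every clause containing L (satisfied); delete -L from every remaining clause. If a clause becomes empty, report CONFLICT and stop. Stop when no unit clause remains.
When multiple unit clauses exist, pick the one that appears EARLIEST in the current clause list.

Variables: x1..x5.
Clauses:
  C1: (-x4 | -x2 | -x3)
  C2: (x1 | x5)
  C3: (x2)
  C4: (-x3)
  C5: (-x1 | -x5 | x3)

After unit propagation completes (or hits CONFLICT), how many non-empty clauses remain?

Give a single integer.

unit clause [2] forces x2=T; simplify:
  drop -2 from [-4, -2, -3] -> [-4, -3]
  satisfied 1 clause(s); 4 remain; assigned so far: [2]
unit clause [-3] forces x3=F; simplify:
  drop 3 from [-1, -5, 3] -> [-1, -5]
  satisfied 2 clause(s); 2 remain; assigned so far: [2, 3]

Answer: 2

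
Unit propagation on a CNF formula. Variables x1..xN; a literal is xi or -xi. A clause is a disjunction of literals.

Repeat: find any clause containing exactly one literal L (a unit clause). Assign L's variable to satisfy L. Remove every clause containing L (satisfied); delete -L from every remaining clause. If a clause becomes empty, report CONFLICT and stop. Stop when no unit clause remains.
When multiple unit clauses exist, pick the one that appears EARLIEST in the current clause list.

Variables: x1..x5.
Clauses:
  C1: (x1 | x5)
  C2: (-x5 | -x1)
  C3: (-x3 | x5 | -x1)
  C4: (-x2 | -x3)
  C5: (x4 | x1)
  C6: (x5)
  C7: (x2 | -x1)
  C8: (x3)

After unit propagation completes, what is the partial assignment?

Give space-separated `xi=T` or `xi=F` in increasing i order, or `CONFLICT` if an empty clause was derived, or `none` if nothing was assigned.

unit clause [5] forces x5=T; simplify:
  drop -5 from [-5, -1] -> [-1]
  satisfied 3 clause(s); 5 remain; assigned so far: [5]
unit clause [-1] forces x1=F; simplify:
  drop 1 from [4, 1] -> [4]
  satisfied 2 clause(s); 3 remain; assigned so far: [1, 5]
unit clause [4] forces x4=T; simplify:
  satisfied 1 clause(s); 2 remain; assigned so far: [1, 4, 5]
unit clause [3] forces x3=T; simplify:
  drop -3 from [-2, -3] -> [-2]
  satisfied 1 clause(s); 1 remain; assigned so far: [1, 3, 4, 5]
unit clause [-2] forces x2=F; simplify:
  satisfied 1 clause(s); 0 remain; assigned so far: [1, 2, 3, 4, 5]

Answer: x1=F x2=F x3=T x4=T x5=T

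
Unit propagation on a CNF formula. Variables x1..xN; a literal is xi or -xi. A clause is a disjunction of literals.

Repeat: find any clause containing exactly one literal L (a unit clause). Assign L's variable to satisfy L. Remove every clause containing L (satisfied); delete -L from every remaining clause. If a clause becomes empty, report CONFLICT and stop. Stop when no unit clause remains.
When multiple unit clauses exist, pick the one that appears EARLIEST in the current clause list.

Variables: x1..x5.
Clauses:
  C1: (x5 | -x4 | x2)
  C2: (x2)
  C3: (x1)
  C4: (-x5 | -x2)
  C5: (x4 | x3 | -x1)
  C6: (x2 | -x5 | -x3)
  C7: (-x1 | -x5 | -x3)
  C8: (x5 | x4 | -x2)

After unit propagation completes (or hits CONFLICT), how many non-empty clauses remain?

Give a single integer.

unit clause [2] forces x2=T; simplify:
  drop -2 from [-5, -2] -> [-5]
  drop -2 from [5, 4, -2] -> [5, 4]
  satisfied 3 clause(s); 5 remain; assigned so far: [2]
unit clause [1] forces x1=T; simplify:
  drop -1 from [4, 3, -1] -> [4, 3]
  drop -1 from [-1, -5, -3] -> [-5, -3]
  satisfied 1 clause(s); 4 remain; assigned so far: [1, 2]
unit clause [-5] forces x5=F; simplify:
  drop 5 from [5, 4] -> [4]
  satisfied 2 clause(s); 2 remain; assigned so far: [1, 2, 5]
unit clause [4] forces x4=T; simplify:
  satisfied 2 clause(s); 0 remain; assigned so far: [1, 2, 4, 5]

Answer: 0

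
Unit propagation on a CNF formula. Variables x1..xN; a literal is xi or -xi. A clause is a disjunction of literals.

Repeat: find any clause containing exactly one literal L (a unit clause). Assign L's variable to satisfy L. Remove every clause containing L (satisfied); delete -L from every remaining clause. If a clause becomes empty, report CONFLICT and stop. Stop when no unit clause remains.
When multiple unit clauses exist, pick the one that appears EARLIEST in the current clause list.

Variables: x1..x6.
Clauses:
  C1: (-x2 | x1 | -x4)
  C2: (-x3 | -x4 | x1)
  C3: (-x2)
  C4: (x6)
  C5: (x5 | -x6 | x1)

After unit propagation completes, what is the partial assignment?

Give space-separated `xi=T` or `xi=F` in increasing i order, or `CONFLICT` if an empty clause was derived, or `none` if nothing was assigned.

unit clause [-2] forces x2=F; simplify:
  satisfied 2 clause(s); 3 remain; assigned so far: [2]
unit clause [6] forces x6=T; simplify:
  drop -6 from [5, -6, 1] -> [5, 1]
  satisfied 1 clause(s); 2 remain; assigned so far: [2, 6]

Answer: x2=F x6=T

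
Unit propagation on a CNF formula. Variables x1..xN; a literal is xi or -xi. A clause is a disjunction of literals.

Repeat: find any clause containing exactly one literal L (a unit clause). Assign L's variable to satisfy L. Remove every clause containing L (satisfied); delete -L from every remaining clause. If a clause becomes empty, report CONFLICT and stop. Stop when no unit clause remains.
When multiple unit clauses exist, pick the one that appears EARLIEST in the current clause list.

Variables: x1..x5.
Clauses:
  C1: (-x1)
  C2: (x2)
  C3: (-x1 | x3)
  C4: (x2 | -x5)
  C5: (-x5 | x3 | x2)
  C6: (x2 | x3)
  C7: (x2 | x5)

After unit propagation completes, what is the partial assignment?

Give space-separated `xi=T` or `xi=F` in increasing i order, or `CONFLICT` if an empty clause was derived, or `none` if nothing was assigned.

unit clause [-1] forces x1=F; simplify:
  satisfied 2 clause(s); 5 remain; assigned so far: [1]
unit clause [2] forces x2=T; simplify:
  satisfied 5 clause(s); 0 remain; assigned so far: [1, 2]

Answer: x1=F x2=T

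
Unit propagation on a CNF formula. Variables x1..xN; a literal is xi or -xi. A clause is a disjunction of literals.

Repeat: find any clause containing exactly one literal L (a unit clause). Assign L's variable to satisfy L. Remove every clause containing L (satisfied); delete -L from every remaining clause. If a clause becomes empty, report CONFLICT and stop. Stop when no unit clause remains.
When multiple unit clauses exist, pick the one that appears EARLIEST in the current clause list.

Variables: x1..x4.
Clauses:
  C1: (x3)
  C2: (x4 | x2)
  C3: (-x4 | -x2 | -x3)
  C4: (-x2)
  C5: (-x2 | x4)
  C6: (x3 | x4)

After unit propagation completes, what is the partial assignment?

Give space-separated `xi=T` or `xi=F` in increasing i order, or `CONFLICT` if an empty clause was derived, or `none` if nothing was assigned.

Answer: x2=F x3=T x4=T

Derivation:
unit clause [3] forces x3=T; simplify:
  drop -3 from [-4, -2, -3] -> [-4, -2]
  satisfied 2 clause(s); 4 remain; assigned so far: [3]
unit clause [-2] forces x2=F; simplify:
  drop 2 from [4, 2] -> [4]
  satisfied 3 clause(s); 1 remain; assigned so far: [2, 3]
unit clause [4] forces x4=T; simplify:
  satisfied 1 clause(s); 0 remain; assigned so far: [2, 3, 4]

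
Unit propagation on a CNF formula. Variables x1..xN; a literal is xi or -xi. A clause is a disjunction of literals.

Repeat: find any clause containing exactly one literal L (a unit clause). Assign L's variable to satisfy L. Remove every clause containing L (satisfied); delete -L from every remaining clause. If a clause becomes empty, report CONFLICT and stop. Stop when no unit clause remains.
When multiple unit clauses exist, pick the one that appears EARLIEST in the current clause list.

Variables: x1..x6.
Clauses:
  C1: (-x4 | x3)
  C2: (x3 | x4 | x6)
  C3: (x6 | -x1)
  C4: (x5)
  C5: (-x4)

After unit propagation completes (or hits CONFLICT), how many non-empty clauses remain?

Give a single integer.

unit clause [5] forces x5=T; simplify:
  satisfied 1 clause(s); 4 remain; assigned so far: [5]
unit clause [-4] forces x4=F; simplify:
  drop 4 from [3, 4, 6] -> [3, 6]
  satisfied 2 clause(s); 2 remain; assigned so far: [4, 5]

Answer: 2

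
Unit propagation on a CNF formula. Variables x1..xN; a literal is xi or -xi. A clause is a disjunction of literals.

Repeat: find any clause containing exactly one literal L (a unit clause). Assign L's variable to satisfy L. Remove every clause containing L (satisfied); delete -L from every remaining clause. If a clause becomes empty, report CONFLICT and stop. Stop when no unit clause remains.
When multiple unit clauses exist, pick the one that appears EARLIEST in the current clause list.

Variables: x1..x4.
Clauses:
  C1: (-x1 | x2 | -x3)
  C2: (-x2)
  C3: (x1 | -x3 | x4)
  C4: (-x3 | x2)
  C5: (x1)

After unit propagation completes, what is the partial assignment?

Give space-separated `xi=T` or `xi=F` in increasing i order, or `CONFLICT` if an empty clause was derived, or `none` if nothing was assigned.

Answer: x1=T x2=F x3=F

Derivation:
unit clause [-2] forces x2=F; simplify:
  drop 2 from [-1, 2, -3] -> [-1, -3]
  drop 2 from [-3, 2] -> [-3]
  satisfied 1 clause(s); 4 remain; assigned so far: [2]
unit clause [-3] forces x3=F; simplify:
  satisfied 3 clause(s); 1 remain; assigned so far: [2, 3]
unit clause [1] forces x1=T; simplify:
  satisfied 1 clause(s); 0 remain; assigned so far: [1, 2, 3]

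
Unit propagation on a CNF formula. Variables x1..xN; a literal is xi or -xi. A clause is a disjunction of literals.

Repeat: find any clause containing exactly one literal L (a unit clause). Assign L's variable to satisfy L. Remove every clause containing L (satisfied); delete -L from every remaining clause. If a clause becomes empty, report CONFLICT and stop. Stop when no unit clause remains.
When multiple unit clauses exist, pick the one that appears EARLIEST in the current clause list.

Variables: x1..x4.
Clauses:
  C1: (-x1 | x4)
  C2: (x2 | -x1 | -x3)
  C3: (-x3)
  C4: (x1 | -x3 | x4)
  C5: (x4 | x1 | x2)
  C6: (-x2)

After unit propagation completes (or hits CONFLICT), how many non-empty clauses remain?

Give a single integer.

unit clause [-3] forces x3=F; simplify:
  satisfied 3 clause(s); 3 remain; assigned so far: [3]
unit clause [-2] forces x2=F; simplify:
  drop 2 from [4, 1, 2] -> [4, 1]
  satisfied 1 clause(s); 2 remain; assigned so far: [2, 3]

Answer: 2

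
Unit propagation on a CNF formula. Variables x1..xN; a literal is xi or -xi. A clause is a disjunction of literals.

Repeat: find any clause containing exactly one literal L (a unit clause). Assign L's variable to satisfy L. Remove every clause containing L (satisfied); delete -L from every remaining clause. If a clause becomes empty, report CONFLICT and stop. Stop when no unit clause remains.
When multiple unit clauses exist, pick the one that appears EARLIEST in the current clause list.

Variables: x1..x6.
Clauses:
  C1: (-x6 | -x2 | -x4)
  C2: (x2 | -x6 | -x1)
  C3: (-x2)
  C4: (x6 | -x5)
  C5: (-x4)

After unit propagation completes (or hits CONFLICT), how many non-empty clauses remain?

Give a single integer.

Answer: 2

Derivation:
unit clause [-2] forces x2=F; simplify:
  drop 2 from [2, -6, -1] -> [-6, -1]
  satisfied 2 clause(s); 3 remain; assigned so far: [2]
unit clause [-4] forces x4=F; simplify:
  satisfied 1 clause(s); 2 remain; assigned so far: [2, 4]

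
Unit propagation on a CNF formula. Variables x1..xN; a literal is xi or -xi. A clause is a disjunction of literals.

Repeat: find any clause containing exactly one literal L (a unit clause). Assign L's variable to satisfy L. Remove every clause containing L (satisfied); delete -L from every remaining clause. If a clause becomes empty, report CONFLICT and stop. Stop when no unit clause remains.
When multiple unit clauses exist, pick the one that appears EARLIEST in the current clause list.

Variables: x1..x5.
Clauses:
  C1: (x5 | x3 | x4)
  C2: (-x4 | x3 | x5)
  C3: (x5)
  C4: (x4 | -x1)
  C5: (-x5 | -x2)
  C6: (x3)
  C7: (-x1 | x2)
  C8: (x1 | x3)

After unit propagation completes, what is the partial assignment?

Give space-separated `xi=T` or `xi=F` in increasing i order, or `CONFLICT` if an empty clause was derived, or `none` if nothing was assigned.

unit clause [5] forces x5=T; simplify:
  drop -5 from [-5, -2] -> [-2]
  satisfied 3 clause(s); 5 remain; assigned so far: [5]
unit clause [-2] forces x2=F; simplify:
  drop 2 from [-1, 2] -> [-1]
  satisfied 1 clause(s); 4 remain; assigned so far: [2, 5]
unit clause [3] forces x3=T; simplify:
  satisfied 2 clause(s); 2 remain; assigned so far: [2, 3, 5]
unit clause [-1] forces x1=F; simplify:
  satisfied 2 clause(s); 0 remain; assigned so far: [1, 2, 3, 5]

Answer: x1=F x2=F x3=T x5=T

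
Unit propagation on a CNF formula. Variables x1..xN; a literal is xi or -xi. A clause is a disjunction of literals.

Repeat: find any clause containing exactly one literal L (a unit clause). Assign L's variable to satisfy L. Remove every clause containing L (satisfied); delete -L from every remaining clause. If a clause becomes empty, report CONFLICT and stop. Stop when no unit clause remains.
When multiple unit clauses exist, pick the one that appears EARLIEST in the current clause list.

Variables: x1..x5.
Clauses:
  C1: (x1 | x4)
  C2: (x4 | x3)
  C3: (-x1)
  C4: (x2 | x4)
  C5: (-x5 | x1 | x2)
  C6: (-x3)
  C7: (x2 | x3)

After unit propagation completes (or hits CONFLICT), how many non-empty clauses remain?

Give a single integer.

unit clause [-1] forces x1=F; simplify:
  drop 1 from [1, 4] -> [4]
  drop 1 from [-5, 1, 2] -> [-5, 2]
  satisfied 1 clause(s); 6 remain; assigned so far: [1]
unit clause [4] forces x4=T; simplify:
  satisfied 3 clause(s); 3 remain; assigned so far: [1, 4]
unit clause [-3] forces x3=F; simplify:
  drop 3 from [2, 3] -> [2]
  satisfied 1 clause(s); 2 remain; assigned so far: [1, 3, 4]
unit clause [2] forces x2=T; simplify:
  satisfied 2 clause(s); 0 remain; assigned so far: [1, 2, 3, 4]

Answer: 0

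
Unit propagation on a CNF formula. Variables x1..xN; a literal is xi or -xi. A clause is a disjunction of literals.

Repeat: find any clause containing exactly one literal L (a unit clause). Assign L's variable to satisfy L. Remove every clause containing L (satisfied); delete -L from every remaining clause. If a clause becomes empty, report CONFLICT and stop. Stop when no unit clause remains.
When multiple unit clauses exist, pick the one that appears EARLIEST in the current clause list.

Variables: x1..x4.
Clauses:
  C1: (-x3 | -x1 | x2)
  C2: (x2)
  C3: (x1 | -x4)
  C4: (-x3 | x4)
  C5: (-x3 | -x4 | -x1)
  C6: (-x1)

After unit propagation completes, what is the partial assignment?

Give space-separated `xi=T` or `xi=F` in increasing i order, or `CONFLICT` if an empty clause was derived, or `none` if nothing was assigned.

unit clause [2] forces x2=T; simplify:
  satisfied 2 clause(s); 4 remain; assigned so far: [2]
unit clause [-1] forces x1=F; simplify:
  drop 1 from [1, -4] -> [-4]
  satisfied 2 clause(s); 2 remain; assigned so far: [1, 2]
unit clause [-4] forces x4=F; simplify:
  drop 4 from [-3, 4] -> [-3]
  satisfied 1 clause(s); 1 remain; assigned so far: [1, 2, 4]
unit clause [-3] forces x3=F; simplify:
  satisfied 1 clause(s); 0 remain; assigned so far: [1, 2, 3, 4]

Answer: x1=F x2=T x3=F x4=F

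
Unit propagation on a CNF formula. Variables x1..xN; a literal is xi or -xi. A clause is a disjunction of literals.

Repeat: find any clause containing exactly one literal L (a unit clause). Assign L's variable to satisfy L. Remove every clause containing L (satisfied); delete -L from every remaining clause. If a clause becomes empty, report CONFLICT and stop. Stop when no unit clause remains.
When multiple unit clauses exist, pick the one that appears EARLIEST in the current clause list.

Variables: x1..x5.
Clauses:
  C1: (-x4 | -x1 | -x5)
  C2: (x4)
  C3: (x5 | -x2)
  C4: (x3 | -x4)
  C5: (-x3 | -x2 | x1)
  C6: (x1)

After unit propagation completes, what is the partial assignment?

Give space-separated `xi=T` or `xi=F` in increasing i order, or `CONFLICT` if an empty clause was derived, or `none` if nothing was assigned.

unit clause [4] forces x4=T; simplify:
  drop -4 from [-4, -1, -5] -> [-1, -5]
  drop -4 from [3, -4] -> [3]
  satisfied 1 clause(s); 5 remain; assigned so far: [4]
unit clause [3] forces x3=T; simplify:
  drop -3 from [-3, -2, 1] -> [-2, 1]
  satisfied 1 clause(s); 4 remain; assigned so far: [3, 4]
unit clause [1] forces x1=T; simplify:
  drop -1 from [-1, -5] -> [-5]
  satisfied 2 clause(s); 2 remain; assigned so far: [1, 3, 4]
unit clause [-5] forces x5=F; simplify:
  drop 5 from [5, -2] -> [-2]
  satisfied 1 clause(s); 1 remain; assigned so far: [1, 3, 4, 5]
unit clause [-2] forces x2=F; simplify:
  satisfied 1 clause(s); 0 remain; assigned so far: [1, 2, 3, 4, 5]

Answer: x1=T x2=F x3=T x4=T x5=F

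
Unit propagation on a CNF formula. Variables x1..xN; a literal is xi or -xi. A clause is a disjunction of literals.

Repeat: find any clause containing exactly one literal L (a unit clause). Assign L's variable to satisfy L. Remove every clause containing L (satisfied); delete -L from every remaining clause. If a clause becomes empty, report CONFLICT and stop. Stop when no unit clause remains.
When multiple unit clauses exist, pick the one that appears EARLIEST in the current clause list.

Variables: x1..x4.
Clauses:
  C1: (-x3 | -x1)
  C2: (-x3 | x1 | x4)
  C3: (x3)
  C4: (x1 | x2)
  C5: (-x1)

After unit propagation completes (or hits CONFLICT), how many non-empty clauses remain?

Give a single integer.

unit clause [3] forces x3=T; simplify:
  drop -3 from [-3, -1] -> [-1]
  drop -3 from [-3, 1, 4] -> [1, 4]
  satisfied 1 clause(s); 4 remain; assigned so far: [3]
unit clause [-1] forces x1=F; simplify:
  drop 1 from [1, 4] -> [4]
  drop 1 from [1, 2] -> [2]
  satisfied 2 clause(s); 2 remain; assigned so far: [1, 3]
unit clause [4] forces x4=T; simplify:
  satisfied 1 clause(s); 1 remain; assigned so far: [1, 3, 4]
unit clause [2] forces x2=T; simplify:
  satisfied 1 clause(s); 0 remain; assigned so far: [1, 2, 3, 4]

Answer: 0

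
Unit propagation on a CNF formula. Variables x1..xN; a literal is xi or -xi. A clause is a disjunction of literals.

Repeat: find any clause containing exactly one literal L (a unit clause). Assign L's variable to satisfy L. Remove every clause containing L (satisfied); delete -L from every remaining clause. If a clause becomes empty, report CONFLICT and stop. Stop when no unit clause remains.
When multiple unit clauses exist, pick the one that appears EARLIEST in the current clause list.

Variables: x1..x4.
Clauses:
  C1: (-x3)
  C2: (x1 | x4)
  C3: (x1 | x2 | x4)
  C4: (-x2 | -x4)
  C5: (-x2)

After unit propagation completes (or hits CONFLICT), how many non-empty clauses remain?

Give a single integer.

Answer: 2

Derivation:
unit clause [-3] forces x3=F; simplify:
  satisfied 1 clause(s); 4 remain; assigned so far: [3]
unit clause [-2] forces x2=F; simplify:
  drop 2 from [1, 2, 4] -> [1, 4]
  satisfied 2 clause(s); 2 remain; assigned so far: [2, 3]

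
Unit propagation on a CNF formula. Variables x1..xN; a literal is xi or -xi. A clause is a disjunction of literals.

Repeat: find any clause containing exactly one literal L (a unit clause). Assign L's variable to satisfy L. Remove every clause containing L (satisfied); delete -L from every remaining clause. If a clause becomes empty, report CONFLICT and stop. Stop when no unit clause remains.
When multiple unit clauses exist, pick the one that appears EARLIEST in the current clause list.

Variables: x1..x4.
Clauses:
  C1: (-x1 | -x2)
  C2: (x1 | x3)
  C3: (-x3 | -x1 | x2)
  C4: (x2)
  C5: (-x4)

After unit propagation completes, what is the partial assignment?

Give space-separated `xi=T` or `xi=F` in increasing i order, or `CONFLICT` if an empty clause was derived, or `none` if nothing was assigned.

Answer: x1=F x2=T x3=T x4=F

Derivation:
unit clause [2] forces x2=T; simplify:
  drop -2 from [-1, -2] -> [-1]
  satisfied 2 clause(s); 3 remain; assigned so far: [2]
unit clause [-1] forces x1=F; simplify:
  drop 1 from [1, 3] -> [3]
  satisfied 1 clause(s); 2 remain; assigned so far: [1, 2]
unit clause [3] forces x3=T; simplify:
  satisfied 1 clause(s); 1 remain; assigned so far: [1, 2, 3]
unit clause [-4] forces x4=F; simplify:
  satisfied 1 clause(s); 0 remain; assigned so far: [1, 2, 3, 4]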